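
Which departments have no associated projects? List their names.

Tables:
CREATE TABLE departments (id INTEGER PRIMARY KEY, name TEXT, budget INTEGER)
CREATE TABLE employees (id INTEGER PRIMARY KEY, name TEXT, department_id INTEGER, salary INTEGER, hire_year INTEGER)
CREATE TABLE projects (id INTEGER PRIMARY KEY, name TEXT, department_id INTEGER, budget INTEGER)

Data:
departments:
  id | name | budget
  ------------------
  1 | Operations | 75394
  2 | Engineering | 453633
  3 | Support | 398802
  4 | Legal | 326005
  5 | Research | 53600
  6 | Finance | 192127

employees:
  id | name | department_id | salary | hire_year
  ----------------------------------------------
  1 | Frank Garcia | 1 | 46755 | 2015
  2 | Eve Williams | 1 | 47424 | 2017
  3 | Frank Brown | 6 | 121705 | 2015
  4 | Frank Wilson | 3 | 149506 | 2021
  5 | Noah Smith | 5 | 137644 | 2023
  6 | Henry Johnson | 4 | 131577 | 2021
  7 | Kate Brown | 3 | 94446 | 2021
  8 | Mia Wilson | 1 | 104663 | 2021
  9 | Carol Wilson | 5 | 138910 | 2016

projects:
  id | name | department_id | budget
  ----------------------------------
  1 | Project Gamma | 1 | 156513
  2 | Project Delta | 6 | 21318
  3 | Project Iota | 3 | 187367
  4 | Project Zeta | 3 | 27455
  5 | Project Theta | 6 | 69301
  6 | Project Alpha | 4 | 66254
SELECT p.name FROM departments p LEFT JOIN projects c ON c.department_id = p.id WHERE c.id IS NULL

Execution result:
name
Engineering
Research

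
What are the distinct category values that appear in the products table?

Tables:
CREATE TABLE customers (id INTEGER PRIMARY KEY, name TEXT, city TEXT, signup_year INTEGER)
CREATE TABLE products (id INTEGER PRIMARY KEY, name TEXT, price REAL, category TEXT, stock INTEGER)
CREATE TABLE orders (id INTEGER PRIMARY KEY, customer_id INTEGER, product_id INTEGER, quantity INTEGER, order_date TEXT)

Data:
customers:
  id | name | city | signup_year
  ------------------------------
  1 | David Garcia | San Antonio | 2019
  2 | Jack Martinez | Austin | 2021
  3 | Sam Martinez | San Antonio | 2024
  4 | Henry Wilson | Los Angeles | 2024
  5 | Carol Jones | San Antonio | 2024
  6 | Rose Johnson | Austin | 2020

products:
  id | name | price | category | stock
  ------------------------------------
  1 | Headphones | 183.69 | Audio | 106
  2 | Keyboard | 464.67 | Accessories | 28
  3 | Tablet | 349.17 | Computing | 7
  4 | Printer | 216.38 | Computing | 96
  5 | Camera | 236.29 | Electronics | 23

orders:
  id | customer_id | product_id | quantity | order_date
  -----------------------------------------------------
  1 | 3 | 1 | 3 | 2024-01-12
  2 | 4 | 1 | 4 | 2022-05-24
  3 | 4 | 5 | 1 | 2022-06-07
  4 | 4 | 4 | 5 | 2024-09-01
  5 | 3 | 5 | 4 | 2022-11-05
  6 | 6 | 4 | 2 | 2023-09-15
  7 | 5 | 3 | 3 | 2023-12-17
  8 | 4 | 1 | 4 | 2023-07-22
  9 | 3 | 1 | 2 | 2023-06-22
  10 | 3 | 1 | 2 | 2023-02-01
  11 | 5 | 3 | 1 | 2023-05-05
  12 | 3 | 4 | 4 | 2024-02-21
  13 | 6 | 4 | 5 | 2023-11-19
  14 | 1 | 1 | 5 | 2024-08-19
SELECT DISTINCT category FROM products

Execution result:
category
Audio
Accessories
Computing
Electronics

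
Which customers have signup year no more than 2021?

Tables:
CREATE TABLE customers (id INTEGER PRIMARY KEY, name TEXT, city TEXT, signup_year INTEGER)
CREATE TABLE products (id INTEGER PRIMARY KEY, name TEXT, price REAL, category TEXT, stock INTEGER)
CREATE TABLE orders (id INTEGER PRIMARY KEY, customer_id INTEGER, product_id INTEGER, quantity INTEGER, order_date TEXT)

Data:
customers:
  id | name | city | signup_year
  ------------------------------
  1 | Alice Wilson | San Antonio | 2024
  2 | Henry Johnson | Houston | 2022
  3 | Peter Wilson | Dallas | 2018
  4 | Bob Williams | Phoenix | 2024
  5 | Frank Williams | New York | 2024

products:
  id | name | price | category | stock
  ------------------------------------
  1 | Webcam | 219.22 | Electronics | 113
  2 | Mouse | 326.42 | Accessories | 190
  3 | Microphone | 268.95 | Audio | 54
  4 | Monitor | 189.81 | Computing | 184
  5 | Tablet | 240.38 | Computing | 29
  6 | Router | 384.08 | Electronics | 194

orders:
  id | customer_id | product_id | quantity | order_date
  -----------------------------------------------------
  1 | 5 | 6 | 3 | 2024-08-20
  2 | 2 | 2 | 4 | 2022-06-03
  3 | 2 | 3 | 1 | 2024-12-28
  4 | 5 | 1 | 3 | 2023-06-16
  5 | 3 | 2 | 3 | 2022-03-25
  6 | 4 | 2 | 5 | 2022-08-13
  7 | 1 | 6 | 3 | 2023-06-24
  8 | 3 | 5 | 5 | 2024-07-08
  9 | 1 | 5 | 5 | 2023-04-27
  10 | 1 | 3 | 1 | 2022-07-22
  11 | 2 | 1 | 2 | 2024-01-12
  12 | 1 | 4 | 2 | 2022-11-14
SELECT name, signup_year FROM customers WHERE signup_year <= 2021

Execution result:
name | signup_year
Peter Wilson | 2018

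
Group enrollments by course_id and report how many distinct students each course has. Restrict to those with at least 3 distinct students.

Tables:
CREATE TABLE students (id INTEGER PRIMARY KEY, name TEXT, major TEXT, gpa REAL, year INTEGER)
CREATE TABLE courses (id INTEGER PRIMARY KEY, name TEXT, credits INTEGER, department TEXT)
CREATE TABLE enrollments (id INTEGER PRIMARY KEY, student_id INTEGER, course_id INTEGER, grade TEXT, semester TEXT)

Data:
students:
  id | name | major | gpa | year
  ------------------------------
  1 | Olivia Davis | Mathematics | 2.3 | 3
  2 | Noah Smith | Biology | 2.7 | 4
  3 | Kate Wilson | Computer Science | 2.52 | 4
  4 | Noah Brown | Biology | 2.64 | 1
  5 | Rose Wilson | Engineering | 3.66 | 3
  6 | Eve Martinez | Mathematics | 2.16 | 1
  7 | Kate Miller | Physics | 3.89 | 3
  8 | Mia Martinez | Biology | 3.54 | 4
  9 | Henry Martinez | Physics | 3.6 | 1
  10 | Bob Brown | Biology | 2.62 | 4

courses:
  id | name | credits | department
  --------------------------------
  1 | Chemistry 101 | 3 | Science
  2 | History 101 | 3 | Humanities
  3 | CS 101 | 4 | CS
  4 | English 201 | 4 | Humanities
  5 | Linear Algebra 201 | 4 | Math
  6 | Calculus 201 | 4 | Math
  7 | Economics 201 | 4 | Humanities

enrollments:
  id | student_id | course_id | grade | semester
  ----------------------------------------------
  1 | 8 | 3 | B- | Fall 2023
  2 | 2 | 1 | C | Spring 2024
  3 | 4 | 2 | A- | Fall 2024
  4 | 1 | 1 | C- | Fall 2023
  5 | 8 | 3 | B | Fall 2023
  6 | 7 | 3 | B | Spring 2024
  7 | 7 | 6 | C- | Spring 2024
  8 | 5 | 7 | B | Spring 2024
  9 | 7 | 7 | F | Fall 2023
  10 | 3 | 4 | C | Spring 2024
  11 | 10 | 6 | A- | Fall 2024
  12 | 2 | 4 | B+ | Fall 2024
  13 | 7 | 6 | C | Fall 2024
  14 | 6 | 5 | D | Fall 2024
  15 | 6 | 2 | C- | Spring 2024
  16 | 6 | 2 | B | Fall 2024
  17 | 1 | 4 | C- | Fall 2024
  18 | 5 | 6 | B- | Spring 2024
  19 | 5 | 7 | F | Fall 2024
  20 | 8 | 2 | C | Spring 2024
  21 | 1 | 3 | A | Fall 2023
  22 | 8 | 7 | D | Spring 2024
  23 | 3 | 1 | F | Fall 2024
SELECT course_id, COUNT(DISTINCT student_id) AS distinct_student_count FROM enrollments GROUP BY course_id HAVING COUNT(DISTINCT student_id) >= 3

Execution result:
course_id | distinct_student_count
1 | 3
2 | 3
3 | 3
4 | 3
6 | 3
7 | 3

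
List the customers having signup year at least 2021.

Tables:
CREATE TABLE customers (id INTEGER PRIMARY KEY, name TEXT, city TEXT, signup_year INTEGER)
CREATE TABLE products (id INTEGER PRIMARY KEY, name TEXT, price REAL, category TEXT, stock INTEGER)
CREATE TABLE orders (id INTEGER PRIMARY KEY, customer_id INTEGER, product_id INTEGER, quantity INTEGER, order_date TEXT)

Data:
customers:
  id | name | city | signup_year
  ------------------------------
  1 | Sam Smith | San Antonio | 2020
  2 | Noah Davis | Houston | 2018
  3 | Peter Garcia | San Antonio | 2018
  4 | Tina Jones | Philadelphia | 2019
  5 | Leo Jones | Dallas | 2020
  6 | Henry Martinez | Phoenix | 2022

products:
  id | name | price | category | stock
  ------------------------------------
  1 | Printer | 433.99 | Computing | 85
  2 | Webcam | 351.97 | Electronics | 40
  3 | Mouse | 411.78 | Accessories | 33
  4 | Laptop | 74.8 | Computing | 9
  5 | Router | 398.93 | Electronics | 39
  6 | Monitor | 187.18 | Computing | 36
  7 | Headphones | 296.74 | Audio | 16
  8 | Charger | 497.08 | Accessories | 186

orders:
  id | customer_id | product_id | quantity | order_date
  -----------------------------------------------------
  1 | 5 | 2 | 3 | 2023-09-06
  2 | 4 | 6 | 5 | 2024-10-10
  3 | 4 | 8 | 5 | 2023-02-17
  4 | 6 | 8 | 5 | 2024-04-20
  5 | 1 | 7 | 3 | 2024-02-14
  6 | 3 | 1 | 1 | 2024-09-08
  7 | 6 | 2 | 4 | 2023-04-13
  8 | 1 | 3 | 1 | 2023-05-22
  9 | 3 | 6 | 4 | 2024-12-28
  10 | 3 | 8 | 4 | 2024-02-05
SELECT name, signup_year FROM customers WHERE signup_year >= 2021

Execution result:
name | signup_year
Henry Martinez | 2022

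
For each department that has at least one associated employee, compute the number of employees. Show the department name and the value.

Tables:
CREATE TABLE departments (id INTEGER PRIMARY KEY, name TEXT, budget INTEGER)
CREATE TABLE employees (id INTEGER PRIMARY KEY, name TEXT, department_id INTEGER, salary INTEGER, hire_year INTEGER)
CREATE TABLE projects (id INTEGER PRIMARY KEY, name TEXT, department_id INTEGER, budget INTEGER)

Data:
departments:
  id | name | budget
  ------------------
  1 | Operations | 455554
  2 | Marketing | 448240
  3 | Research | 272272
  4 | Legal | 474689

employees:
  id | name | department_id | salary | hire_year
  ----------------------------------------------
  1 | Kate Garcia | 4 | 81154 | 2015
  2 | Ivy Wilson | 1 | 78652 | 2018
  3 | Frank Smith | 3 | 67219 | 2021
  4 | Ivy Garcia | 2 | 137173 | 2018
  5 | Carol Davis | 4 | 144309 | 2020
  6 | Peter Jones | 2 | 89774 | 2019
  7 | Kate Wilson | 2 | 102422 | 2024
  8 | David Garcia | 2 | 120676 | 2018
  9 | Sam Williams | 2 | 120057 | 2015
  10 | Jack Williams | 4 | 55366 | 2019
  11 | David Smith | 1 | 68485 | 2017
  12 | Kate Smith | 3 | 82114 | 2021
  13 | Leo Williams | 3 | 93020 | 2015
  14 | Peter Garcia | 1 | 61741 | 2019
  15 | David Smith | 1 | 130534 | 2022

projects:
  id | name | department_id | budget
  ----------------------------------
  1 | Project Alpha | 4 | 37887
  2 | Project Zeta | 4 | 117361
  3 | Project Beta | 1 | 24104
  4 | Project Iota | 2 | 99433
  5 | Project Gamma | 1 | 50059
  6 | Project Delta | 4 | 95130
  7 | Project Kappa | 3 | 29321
SELECT p.name, COUNT(*) AS n FROM employees c JOIN departments p ON c.department_id = p.id GROUP BY p.id, p.name

Execution result:
name | n
Operations | 4
Marketing | 5
Research | 3
Legal | 3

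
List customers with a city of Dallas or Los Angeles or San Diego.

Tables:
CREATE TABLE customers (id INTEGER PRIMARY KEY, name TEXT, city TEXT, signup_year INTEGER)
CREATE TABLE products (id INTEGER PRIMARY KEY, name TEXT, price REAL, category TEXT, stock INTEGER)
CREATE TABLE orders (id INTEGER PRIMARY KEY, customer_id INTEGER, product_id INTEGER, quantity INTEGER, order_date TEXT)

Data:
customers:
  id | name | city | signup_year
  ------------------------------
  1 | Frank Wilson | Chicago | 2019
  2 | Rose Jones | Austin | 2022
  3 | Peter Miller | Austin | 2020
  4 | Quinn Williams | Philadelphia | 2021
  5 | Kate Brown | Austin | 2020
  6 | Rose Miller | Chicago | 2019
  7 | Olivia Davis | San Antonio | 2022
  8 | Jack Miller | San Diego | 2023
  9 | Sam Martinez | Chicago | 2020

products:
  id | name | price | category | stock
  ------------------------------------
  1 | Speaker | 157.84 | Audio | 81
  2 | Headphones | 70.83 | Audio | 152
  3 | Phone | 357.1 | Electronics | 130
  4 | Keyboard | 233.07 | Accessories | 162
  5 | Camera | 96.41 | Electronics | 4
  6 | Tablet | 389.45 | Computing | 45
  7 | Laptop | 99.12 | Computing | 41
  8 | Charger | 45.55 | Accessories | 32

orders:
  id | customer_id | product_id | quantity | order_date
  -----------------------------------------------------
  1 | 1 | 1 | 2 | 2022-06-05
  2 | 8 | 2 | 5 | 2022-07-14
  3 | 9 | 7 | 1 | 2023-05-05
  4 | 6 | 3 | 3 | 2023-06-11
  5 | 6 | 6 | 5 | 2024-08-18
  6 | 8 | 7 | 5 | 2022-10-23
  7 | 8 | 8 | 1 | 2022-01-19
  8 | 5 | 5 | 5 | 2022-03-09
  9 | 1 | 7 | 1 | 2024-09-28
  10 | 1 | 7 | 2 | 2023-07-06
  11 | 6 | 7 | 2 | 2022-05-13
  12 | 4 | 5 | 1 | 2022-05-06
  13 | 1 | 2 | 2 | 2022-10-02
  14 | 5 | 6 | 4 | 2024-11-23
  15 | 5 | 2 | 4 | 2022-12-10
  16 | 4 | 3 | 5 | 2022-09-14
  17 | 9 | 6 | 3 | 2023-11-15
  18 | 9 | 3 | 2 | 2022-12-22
SELECT name, city FROM customers WHERE city IN ('Dallas', 'Los Angeles', 'San Diego')

Execution result:
name | city
Jack Miller | San Diego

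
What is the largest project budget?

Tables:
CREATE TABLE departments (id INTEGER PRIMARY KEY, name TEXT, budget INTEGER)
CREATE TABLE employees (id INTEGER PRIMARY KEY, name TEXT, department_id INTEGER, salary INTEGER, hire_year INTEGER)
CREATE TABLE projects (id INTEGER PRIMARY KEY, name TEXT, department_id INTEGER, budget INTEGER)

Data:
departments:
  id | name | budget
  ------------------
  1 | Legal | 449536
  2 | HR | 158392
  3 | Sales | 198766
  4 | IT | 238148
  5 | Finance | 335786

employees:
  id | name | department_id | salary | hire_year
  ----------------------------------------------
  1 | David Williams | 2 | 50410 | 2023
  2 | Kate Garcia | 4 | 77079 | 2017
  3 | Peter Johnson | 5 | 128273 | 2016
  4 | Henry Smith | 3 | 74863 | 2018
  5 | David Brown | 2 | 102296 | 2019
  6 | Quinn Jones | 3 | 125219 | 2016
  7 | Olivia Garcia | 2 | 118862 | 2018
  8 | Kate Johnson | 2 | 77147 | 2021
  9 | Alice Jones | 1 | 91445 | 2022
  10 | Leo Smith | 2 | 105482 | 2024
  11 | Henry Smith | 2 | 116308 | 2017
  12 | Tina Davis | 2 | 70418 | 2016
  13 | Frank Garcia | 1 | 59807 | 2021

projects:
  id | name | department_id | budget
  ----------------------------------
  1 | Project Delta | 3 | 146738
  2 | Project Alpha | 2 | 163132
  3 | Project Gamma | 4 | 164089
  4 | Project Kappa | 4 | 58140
SELECT MAX(budget) FROM projects

Execution result:
164089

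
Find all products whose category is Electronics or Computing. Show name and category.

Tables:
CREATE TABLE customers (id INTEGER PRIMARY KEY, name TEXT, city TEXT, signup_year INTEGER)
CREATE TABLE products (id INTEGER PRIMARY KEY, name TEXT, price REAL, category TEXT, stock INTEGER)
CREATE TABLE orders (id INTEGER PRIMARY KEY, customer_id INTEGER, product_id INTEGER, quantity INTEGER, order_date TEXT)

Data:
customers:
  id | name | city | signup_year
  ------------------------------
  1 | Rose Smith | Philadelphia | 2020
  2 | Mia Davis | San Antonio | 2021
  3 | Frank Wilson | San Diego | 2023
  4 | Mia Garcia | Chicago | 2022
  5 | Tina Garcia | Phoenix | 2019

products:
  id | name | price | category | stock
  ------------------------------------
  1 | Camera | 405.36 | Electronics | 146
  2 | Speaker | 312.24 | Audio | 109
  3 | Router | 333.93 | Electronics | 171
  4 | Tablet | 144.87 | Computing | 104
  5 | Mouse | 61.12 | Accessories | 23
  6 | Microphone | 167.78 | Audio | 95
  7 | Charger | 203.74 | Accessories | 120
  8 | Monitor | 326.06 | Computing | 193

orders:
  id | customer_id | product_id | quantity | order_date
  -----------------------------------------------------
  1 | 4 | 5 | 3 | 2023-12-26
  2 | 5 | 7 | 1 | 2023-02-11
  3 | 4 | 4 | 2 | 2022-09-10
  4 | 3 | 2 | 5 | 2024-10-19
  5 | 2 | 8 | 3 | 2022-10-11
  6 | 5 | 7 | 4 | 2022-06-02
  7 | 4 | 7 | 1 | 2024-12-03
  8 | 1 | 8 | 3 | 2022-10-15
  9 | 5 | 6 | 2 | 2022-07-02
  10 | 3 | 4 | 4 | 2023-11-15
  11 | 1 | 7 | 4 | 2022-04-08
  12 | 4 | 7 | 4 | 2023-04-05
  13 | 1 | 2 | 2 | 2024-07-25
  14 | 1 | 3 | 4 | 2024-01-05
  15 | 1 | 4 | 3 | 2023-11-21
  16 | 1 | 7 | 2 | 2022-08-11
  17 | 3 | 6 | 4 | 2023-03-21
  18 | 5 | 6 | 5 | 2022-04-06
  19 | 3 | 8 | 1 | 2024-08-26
SELECT name, category FROM products WHERE category IN ('Electronics', 'Computing')

Execution result:
name | category
Camera | Electronics
Router | Electronics
Tablet | Computing
Monitor | Computing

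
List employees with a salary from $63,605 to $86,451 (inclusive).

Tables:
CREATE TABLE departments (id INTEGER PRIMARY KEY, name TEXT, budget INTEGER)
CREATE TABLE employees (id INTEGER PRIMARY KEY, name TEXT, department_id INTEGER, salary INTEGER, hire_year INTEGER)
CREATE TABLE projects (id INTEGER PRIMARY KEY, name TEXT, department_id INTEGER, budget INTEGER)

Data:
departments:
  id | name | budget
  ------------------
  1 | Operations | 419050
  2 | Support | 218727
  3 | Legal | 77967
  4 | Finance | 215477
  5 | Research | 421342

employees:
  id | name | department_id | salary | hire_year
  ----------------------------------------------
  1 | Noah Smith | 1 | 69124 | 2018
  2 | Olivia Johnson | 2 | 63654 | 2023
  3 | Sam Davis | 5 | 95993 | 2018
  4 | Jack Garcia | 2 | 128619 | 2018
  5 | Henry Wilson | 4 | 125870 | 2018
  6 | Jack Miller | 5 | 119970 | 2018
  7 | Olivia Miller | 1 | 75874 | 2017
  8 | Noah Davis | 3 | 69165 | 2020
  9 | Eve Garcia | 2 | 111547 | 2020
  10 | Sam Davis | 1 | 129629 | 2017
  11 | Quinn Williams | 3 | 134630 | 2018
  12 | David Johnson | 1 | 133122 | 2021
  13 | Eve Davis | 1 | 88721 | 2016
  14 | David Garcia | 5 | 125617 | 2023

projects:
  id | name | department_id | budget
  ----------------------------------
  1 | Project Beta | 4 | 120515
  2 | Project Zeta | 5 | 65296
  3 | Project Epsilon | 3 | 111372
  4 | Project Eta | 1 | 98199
SELECT name, salary FROM employees WHERE salary BETWEEN 63605 AND 86451

Execution result:
name | salary
Noah Smith | 69124
Olivia Johnson | 63654
Olivia Miller | 75874
Noah Davis | 69165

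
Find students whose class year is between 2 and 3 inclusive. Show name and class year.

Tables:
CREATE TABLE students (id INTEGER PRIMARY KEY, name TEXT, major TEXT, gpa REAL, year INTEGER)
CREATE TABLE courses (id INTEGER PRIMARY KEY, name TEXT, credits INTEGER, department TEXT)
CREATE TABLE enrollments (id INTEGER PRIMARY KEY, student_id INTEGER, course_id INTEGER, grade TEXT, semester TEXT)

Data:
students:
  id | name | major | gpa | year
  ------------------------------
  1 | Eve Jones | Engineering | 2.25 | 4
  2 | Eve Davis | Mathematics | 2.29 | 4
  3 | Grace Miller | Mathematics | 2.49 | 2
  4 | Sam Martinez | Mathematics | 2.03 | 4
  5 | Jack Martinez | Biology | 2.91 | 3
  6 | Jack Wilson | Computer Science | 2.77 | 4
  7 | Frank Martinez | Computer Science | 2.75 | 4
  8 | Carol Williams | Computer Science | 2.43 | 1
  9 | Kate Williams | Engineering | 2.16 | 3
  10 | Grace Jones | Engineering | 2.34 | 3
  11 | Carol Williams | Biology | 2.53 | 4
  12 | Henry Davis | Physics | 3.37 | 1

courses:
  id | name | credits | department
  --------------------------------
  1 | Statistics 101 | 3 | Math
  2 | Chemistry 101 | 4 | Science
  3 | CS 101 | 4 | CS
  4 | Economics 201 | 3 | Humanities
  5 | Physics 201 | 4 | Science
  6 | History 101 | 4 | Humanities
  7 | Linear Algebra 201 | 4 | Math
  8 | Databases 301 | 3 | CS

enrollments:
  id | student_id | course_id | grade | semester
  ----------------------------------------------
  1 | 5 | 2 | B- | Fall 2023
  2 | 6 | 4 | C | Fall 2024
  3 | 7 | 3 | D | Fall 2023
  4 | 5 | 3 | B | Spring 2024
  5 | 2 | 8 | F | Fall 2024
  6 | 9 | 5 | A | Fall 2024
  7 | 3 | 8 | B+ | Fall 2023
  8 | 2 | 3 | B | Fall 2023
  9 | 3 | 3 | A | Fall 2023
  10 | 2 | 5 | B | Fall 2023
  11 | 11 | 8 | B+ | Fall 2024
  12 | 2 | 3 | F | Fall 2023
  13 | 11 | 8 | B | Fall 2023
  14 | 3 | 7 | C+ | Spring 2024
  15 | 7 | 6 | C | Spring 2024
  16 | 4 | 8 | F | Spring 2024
SELECT name, year FROM students WHERE year BETWEEN 2 AND 3

Execution result:
name | year
Grace Miller | 2
Jack Martinez | 3
Kate Williams | 3
Grace Jones | 3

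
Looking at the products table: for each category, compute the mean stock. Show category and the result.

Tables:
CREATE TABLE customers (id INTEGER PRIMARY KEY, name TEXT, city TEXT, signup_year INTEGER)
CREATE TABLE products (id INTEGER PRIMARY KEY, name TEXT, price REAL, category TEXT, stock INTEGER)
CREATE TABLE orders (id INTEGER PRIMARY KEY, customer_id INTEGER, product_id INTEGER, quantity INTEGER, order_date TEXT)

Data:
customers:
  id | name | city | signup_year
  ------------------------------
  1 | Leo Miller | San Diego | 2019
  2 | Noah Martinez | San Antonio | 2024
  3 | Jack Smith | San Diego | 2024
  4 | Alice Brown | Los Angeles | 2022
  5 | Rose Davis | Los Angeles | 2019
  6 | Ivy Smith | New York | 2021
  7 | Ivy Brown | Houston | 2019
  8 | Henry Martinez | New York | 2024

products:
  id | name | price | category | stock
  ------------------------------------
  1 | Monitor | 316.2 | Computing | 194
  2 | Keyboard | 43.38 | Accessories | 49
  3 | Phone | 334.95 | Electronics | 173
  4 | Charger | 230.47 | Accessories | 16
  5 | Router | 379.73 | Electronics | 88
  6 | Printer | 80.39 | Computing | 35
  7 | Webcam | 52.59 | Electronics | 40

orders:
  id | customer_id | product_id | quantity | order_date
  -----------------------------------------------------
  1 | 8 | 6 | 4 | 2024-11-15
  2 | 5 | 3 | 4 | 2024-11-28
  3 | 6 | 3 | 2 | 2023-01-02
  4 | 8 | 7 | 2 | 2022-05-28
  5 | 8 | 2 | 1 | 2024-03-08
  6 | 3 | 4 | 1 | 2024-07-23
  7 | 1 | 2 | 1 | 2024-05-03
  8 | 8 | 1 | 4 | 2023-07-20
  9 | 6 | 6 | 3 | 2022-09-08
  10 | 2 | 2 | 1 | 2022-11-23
SELECT category, AVG(stock) AS avg_stock FROM products GROUP BY category

Execution result:
category | avg_stock
Accessories | 32.50
Computing | 114.50
Electronics | 100.33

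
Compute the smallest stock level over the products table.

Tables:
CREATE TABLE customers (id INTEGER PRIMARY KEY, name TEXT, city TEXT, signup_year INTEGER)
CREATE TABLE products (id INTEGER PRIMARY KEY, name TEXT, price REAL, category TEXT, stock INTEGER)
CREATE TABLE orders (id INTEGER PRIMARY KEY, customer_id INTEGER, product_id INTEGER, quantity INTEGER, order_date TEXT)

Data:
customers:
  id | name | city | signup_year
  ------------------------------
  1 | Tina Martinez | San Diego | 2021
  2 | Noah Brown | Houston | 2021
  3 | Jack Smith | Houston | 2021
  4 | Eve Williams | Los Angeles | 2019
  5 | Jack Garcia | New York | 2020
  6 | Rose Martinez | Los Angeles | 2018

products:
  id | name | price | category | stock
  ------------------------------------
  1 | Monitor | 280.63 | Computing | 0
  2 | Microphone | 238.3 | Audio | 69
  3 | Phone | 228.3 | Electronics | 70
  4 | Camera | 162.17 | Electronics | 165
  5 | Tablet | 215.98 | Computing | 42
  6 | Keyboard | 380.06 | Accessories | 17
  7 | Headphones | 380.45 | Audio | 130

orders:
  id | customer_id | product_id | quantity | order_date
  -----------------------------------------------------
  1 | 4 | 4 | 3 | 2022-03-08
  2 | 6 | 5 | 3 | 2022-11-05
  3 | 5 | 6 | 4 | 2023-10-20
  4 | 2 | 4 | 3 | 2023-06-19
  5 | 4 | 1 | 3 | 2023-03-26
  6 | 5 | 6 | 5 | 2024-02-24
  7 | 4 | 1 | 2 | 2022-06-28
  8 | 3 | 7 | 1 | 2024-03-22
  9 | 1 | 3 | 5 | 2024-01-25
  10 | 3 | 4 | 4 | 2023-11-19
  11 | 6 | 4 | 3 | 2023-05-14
SELECT MIN(stock) FROM products

Execution result:
0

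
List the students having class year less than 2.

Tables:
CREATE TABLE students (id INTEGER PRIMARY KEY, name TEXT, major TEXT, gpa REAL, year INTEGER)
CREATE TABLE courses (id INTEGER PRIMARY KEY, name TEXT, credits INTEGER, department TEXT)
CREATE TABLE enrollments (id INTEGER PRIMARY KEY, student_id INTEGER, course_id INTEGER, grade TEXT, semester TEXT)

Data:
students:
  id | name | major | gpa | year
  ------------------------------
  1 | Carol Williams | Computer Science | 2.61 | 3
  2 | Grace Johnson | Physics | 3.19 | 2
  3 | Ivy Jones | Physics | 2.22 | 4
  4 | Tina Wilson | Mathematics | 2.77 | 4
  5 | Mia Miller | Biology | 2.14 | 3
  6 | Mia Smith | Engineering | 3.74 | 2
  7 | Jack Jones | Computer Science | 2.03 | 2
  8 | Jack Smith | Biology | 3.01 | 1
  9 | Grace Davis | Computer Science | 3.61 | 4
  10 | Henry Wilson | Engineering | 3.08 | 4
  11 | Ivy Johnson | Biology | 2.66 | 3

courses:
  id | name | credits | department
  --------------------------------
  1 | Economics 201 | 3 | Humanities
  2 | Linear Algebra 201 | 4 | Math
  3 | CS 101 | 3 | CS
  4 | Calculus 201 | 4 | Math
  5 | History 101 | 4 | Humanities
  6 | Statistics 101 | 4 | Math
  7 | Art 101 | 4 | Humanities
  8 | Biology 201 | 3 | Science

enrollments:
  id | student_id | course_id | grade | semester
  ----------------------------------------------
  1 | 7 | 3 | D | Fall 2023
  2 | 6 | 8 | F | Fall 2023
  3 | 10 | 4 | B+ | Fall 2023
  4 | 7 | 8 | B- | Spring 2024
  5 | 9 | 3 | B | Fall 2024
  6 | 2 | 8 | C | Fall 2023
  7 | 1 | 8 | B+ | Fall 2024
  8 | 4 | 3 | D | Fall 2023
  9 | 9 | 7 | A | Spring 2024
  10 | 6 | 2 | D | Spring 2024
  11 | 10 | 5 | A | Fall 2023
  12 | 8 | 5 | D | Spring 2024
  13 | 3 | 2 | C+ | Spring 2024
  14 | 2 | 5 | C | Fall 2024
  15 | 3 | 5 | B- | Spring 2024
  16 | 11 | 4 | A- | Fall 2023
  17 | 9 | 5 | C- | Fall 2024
SELECT name, year FROM students WHERE year < 2

Execution result:
name | year
Jack Smith | 1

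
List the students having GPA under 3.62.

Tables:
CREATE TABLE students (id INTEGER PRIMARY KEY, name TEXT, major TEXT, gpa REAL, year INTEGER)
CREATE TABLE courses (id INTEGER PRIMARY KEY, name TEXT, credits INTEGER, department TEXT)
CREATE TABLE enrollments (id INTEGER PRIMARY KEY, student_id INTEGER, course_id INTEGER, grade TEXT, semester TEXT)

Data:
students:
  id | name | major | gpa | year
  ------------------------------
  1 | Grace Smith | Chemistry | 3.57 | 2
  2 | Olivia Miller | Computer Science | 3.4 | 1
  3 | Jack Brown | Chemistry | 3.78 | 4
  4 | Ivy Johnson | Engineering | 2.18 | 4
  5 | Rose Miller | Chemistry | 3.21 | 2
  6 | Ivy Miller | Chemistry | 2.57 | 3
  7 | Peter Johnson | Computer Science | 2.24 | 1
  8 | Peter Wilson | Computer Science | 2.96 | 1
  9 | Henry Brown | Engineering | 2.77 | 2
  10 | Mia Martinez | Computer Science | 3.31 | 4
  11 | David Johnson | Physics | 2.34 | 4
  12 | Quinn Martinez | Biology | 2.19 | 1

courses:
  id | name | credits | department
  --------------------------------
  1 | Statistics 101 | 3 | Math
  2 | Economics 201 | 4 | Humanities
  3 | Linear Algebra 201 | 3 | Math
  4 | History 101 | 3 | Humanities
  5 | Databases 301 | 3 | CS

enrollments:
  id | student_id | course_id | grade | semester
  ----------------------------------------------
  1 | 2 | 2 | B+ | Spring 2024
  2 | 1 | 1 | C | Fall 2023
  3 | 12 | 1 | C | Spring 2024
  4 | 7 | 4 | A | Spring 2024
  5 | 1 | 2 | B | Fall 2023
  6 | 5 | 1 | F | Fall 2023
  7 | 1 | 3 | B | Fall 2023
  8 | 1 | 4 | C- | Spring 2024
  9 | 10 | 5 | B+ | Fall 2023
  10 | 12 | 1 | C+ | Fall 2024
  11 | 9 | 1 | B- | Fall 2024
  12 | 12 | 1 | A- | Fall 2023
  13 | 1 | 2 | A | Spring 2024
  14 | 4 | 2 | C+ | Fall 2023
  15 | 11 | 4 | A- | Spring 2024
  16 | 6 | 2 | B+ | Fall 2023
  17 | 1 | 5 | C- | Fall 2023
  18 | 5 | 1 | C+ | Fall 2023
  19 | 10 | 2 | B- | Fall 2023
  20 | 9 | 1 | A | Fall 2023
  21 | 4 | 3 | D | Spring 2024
SELECT name, gpa FROM students WHERE gpa < 3.62

Execution result:
name | gpa
Grace Smith | 3.57
Olivia Miller | 3.40
Ivy Johnson | 2.18
Rose Miller | 3.21
Ivy Miller | 2.57
Peter Johnson | 2.24
Peter Wilson | 2.96
Henry Brown | 2.77
Mia Martinez | 3.31
David Johnson | 2.34
Quinn Martinez | 2.19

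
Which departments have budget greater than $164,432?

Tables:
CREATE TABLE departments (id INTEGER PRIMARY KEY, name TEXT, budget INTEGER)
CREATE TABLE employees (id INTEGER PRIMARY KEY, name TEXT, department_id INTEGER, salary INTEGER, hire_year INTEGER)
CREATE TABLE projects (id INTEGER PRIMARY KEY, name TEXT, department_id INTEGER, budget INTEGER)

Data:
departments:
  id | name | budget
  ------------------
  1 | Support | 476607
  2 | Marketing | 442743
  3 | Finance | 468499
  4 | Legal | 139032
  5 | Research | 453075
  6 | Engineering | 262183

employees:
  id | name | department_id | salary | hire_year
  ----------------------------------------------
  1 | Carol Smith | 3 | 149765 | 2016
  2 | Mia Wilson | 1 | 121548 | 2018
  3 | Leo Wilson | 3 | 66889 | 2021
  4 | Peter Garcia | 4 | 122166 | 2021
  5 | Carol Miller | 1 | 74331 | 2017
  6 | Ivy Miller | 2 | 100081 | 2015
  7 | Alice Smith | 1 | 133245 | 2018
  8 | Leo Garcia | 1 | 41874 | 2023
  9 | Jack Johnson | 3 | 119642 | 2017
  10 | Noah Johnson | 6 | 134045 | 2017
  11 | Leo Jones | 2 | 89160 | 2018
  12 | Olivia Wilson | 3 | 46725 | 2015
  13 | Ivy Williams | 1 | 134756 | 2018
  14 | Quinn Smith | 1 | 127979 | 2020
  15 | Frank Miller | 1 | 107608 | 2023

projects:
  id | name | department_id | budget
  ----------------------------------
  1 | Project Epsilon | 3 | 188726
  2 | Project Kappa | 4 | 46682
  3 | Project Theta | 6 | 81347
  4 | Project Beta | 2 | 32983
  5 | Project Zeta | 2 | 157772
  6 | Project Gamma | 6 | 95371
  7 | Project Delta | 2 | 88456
SELECT name, budget FROM departments WHERE budget > 164432

Execution result:
name | budget
Support | 476607
Marketing | 442743
Finance | 468499
Research | 453075
Engineering | 262183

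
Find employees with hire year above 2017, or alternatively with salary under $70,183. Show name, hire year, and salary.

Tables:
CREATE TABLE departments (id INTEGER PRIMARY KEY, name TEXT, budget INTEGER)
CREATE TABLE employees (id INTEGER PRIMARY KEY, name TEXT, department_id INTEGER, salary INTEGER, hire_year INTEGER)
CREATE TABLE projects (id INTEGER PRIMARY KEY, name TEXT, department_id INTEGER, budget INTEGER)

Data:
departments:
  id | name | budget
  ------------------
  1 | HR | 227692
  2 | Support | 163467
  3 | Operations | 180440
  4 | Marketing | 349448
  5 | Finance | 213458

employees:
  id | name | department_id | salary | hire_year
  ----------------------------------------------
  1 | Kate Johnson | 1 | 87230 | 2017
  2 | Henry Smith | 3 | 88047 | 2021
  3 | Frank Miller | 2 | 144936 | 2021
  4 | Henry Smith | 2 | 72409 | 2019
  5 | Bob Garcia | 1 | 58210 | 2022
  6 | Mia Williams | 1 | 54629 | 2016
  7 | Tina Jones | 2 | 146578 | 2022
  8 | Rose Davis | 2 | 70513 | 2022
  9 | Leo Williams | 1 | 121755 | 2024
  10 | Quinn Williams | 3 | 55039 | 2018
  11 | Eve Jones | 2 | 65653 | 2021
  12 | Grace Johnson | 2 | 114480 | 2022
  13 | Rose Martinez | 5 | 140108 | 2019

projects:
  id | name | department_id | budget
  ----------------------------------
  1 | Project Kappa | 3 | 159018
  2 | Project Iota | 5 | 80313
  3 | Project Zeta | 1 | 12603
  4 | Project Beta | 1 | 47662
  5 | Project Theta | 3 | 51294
SELECT name, hire_year, salary FROM employees WHERE hire_year > 2017 OR salary < 70183

Execution result:
name | hire_year | salary
Henry Smith | 2021 | 88047
Frank Miller | 2021 | 144936
Henry Smith | 2019 | 72409
Bob Garcia | 2022 | 58210
Mia Williams | 2016 | 54629
Tina Jones | 2022 | 146578
Rose Davis | 2022 | 70513
Leo Williams | 2024 | 121755
Quinn Williams | 2018 | 55039
Eve Jones | 2021 | 65653
Grace Johnson | 2022 | 114480
Rose Martinez | 2019 | 140108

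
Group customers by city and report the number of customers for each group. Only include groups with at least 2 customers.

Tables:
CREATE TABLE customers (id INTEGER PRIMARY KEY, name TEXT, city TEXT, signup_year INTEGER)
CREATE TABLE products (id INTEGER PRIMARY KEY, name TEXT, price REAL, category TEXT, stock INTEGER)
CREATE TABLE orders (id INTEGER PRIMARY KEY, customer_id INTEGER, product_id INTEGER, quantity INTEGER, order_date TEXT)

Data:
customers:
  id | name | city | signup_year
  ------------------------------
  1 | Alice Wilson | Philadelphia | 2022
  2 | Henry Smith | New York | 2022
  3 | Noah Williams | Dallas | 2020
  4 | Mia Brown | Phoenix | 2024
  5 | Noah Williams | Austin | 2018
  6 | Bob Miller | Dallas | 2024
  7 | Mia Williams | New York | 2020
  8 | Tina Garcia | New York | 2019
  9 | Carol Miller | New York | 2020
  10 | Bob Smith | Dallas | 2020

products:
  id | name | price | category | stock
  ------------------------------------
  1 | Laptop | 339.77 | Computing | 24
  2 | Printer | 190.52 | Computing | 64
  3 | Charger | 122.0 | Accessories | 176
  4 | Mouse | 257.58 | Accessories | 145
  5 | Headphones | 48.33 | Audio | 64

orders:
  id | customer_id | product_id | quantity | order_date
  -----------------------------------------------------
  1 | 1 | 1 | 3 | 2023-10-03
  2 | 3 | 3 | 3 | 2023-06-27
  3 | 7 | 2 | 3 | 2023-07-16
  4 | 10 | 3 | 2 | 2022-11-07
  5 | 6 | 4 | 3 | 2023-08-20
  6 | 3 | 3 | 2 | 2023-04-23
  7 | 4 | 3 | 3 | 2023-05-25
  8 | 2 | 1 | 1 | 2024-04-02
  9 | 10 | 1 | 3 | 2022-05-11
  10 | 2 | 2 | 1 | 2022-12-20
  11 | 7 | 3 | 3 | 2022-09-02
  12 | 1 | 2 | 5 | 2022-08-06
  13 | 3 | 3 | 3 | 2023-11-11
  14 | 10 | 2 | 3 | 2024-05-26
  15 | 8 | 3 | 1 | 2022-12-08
SELECT city, COUNT(*) AS n FROM customers GROUP BY city HAVING COUNT(*) >= 2

Execution result:
city | n
Dallas | 3
New York | 4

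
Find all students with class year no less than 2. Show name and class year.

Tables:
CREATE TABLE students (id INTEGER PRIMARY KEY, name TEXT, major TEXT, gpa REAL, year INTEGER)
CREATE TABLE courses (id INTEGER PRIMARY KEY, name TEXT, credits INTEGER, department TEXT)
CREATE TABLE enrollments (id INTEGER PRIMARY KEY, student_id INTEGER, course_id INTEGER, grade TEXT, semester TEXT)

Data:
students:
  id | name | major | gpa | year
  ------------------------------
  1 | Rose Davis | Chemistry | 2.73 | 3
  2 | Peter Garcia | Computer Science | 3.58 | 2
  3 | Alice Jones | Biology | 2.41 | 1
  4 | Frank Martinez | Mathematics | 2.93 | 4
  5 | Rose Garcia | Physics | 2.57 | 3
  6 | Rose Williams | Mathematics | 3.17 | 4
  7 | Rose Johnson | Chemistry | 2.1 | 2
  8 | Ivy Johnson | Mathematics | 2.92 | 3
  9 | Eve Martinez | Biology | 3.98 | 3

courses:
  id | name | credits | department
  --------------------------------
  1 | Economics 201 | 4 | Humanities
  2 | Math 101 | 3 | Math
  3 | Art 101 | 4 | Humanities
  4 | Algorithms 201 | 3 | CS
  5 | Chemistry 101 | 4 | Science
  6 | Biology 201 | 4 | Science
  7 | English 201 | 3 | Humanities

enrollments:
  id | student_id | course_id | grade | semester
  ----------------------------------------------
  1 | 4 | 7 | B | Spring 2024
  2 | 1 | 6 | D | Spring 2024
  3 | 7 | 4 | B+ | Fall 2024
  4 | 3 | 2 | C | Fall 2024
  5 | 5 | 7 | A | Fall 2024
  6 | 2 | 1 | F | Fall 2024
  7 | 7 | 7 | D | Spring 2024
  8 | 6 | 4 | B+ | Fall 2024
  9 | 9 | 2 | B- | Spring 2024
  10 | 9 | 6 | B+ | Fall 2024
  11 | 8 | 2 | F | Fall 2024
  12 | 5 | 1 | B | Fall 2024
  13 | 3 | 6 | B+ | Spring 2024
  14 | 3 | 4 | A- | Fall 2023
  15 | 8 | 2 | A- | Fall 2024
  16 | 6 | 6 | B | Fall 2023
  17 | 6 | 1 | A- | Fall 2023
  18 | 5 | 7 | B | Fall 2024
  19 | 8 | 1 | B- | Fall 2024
SELECT name, year FROM students WHERE year >= 2

Execution result:
name | year
Rose Davis | 3
Peter Garcia | 2
Frank Martinez | 4
Rose Garcia | 3
Rose Williams | 4
Rose Johnson | 2
Ivy Johnson | 3
Eve Martinez | 3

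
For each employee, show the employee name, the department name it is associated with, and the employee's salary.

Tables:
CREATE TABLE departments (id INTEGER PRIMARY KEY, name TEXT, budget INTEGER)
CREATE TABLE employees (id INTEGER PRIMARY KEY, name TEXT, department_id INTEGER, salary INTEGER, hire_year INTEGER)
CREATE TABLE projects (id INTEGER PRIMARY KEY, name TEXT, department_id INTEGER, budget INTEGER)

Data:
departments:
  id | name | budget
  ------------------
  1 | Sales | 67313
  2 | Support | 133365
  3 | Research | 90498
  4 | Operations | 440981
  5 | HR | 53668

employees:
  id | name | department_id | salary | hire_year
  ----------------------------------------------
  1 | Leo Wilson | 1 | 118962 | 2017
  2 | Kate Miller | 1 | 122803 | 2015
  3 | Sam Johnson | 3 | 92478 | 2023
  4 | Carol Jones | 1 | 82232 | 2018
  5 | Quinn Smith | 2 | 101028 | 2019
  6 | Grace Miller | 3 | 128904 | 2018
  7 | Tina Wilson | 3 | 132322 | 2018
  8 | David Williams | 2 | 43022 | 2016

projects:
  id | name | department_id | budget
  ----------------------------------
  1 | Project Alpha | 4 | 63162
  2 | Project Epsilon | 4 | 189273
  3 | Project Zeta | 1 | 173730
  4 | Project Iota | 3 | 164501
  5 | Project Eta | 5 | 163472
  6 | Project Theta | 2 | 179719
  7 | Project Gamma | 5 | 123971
SELECT c.name, p.name AS department, c.salary FROM employees c JOIN departments p ON c.department_id = p.id

Execution result:
name | department | salary
Leo Wilson | Sales | 118962
Kate Miller | Sales | 122803
Sam Johnson | Research | 92478
Carol Jones | Sales | 82232
Quinn Smith | Support | 101028
Grace Miller | Research | 128904
Tina Wilson | Research | 132322
David Williams | Support | 43022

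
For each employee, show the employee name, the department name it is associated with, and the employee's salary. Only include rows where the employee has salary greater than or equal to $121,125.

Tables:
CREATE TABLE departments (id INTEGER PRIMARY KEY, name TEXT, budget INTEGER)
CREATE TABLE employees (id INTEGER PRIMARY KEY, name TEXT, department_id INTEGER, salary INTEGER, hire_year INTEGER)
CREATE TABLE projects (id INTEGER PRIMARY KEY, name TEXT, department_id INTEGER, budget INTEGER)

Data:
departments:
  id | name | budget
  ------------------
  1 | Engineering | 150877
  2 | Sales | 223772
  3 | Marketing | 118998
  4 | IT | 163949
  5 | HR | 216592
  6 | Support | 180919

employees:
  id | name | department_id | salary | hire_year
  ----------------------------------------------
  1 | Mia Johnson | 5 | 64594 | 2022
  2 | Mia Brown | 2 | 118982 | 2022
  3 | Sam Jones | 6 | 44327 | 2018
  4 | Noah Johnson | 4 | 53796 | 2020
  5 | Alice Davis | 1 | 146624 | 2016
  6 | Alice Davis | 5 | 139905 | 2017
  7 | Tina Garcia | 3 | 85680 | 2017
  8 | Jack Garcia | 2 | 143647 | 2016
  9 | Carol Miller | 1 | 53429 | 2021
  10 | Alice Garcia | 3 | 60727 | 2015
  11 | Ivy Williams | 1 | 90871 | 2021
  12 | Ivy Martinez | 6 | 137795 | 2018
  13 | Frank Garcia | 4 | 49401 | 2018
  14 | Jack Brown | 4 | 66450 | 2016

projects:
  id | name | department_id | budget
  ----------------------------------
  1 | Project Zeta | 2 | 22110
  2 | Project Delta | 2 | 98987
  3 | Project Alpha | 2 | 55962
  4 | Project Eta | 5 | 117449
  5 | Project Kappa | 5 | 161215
SELECT c.name, p.name AS department, c.salary FROM employees c JOIN departments p ON c.department_id = p.id WHERE c.salary >= 121125

Execution result:
name | department | salary
Alice Davis | Engineering | 146624
Alice Davis | HR | 139905
Jack Garcia | Sales | 143647
Ivy Martinez | Support | 137795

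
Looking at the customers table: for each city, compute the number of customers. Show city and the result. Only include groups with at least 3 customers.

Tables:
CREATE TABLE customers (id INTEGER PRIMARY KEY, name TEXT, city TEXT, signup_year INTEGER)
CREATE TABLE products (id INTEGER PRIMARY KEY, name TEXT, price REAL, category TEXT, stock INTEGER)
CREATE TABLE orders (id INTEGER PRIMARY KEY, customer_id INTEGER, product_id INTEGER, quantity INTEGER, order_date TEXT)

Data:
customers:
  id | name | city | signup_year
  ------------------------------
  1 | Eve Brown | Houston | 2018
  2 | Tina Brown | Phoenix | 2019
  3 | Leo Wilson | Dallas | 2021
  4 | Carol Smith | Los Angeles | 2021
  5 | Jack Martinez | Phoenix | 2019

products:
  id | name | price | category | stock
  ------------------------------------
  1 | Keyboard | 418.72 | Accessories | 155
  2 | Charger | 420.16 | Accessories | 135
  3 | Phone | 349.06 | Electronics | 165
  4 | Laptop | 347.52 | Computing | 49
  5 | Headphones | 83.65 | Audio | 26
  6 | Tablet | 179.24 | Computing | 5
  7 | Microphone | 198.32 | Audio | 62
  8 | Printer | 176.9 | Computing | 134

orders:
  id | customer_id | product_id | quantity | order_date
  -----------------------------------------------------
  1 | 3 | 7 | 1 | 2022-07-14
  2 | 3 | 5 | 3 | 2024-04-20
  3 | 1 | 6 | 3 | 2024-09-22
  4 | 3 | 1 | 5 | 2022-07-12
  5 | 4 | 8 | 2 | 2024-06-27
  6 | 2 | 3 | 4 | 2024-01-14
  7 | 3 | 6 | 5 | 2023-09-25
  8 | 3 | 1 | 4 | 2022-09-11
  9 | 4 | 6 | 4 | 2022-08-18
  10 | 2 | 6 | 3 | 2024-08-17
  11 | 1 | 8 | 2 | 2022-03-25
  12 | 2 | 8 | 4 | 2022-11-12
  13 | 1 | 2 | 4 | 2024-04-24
SELECT city, COUNT(*) AS n FROM customers GROUP BY city HAVING COUNT(*) >= 3

Execution result:
(no rows)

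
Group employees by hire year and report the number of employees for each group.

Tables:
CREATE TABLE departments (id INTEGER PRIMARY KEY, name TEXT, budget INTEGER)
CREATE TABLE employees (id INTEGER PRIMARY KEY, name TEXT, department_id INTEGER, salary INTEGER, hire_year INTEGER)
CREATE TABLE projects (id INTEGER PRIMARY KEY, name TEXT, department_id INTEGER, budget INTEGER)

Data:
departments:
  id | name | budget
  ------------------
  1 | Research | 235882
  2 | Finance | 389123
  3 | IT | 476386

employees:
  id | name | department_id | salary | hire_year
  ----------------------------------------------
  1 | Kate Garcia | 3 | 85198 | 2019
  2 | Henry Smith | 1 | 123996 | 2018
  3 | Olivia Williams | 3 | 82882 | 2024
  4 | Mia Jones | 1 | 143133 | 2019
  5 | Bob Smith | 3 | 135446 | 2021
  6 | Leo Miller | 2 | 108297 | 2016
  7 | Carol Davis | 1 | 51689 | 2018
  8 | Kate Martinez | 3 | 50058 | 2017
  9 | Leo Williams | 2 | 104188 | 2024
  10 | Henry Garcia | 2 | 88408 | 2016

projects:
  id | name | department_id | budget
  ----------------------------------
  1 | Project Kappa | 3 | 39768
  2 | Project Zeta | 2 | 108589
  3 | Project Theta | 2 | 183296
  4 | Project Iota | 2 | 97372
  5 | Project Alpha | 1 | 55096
SELECT hire_year, COUNT(*) AS n FROM employees GROUP BY hire_year

Execution result:
hire_year | n
2016 | 2
2017 | 1
2018 | 2
2019 | 2
2021 | 1
2024 | 2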